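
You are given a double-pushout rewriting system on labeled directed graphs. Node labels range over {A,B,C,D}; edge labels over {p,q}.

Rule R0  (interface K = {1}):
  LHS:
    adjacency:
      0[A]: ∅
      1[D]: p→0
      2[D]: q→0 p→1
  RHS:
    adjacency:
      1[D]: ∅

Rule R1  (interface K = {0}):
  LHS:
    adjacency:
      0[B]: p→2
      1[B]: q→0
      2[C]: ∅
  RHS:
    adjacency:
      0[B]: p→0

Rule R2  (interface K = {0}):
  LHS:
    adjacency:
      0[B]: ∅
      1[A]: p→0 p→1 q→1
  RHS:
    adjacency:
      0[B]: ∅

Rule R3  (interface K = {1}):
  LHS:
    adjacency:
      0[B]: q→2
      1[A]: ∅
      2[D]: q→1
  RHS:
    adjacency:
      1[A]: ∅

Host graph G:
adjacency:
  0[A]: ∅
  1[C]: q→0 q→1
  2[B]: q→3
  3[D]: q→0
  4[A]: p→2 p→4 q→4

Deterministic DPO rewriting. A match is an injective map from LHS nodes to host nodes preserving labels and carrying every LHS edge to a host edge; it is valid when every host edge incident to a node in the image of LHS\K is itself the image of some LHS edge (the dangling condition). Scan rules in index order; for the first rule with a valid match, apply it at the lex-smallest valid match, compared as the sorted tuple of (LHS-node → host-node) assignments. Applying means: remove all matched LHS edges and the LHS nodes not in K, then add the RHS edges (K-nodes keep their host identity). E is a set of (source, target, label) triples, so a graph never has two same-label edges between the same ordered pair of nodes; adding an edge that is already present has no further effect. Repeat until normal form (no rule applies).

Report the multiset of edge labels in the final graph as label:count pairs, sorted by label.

Answer: q:2

Derivation:
[0] host  ⇒  5 nodes, 7 edges  {1-q->0 1-q->1 2-q->3 3-q->0 4-p->2 4-p->4 4-q->4}
[1] R2 @ {0↦2, 1↦4}  ⇒  4 nodes, 4 edges  {1-q->0 1-q->1 2-q->3 3-q->0}
[2] R3 @ {0↦2, 1↦0, 2↦3}  ⇒  2 nodes, 2 edges  {1-q->0 1-q->1}
final graph: no rule applies after step 2
NF edges: [(1, 0, 'q'), (1, 1, 'q')]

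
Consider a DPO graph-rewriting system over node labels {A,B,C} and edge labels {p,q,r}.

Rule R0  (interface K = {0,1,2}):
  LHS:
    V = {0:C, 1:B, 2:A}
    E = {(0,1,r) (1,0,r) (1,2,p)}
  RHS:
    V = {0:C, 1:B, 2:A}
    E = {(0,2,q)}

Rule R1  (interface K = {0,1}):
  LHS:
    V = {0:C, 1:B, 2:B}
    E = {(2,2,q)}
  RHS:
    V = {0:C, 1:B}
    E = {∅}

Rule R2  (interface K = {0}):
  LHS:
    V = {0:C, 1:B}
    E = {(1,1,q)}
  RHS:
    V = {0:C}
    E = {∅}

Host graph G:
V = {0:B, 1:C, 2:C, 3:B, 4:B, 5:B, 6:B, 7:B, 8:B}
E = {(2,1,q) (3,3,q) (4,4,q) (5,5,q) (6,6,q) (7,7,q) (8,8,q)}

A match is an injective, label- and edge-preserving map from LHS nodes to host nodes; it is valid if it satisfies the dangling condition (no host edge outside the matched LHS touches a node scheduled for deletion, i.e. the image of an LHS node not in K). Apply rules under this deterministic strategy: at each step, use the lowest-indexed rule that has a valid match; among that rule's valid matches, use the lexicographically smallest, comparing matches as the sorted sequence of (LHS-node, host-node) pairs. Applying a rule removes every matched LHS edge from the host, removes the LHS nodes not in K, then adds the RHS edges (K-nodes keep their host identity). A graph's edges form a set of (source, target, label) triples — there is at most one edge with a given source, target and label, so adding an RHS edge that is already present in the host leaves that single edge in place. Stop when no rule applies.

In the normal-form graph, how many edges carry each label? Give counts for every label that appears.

Answer: q:1

Rewrite trace:
start.  V:9 E:7  edges: 2-q->1 3-q->3 4-q->4 5-q->5 6-q->6 7-q->7 8-q->8
1. fire R1 via {0↦1, 1↦0, 2↦3}  →  V:8 E:6  edges: 2-q->1 4-q->4 5-q->5 6-q->6 7-q->7 8-q->8
2. fire R1 via {0↦1, 1↦0, 2↦4}  →  V:7 E:5  edges: 2-q->1 5-q->5 6-q->6 7-q->7 8-q->8
3. fire R1 via {0↦1, 1↦0, 2↦5}  →  V:6 E:4  edges: 2-q->1 6-q->6 7-q->7 8-q->8
4. fire R1 via {0↦1, 1↦0, 2↦6}  →  V:5 E:3  edges: 2-q->1 7-q->7 8-q->8
5. fire R1 via {0↦1, 1↦0, 2↦7}  →  V:4 E:2  edges: 2-q->1 8-q->8
6. fire R1 via {0↦1, 1↦0, 2↦8}  →  V:3 E:1  edges: 2-q->1
halt: no rule applies after step 6
NF edges: [(2, 1, 'q')]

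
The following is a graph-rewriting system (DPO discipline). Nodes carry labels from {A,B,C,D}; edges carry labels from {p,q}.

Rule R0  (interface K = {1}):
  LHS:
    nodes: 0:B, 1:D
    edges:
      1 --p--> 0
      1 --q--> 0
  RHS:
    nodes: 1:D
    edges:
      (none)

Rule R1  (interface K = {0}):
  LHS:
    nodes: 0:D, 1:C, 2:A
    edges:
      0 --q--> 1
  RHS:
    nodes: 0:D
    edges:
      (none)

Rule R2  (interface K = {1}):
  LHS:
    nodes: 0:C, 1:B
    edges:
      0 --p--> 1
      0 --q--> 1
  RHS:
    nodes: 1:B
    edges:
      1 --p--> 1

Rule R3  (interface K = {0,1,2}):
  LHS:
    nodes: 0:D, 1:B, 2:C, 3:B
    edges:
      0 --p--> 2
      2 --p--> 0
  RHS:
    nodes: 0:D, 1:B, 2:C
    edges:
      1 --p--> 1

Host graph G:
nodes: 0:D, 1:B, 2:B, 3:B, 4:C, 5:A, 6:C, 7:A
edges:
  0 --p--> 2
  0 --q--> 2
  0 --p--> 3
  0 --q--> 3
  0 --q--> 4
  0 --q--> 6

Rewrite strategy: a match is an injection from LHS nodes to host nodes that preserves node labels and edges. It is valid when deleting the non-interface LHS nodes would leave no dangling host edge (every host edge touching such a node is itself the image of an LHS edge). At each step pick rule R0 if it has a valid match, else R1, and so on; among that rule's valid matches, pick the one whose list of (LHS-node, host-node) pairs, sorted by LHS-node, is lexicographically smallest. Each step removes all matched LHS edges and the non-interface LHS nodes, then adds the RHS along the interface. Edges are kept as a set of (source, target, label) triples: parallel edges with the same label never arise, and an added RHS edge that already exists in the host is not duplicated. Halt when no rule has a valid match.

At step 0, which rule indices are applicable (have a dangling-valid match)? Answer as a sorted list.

Answer: [R0,R1]

Steps:
R0: 2 valid matches — {0↦2, 1↦0}, {0↦3, 1↦0}
R1: 4 valid matches — {0↦0, 1↦4, 2↦5}, {0↦0, 1↦4, 2↦7}, {0↦0, 1↦6, 2↦5} (+1 more)
R2: no valid match — LHS pattern not found
R3: no valid match — LHS pattern not found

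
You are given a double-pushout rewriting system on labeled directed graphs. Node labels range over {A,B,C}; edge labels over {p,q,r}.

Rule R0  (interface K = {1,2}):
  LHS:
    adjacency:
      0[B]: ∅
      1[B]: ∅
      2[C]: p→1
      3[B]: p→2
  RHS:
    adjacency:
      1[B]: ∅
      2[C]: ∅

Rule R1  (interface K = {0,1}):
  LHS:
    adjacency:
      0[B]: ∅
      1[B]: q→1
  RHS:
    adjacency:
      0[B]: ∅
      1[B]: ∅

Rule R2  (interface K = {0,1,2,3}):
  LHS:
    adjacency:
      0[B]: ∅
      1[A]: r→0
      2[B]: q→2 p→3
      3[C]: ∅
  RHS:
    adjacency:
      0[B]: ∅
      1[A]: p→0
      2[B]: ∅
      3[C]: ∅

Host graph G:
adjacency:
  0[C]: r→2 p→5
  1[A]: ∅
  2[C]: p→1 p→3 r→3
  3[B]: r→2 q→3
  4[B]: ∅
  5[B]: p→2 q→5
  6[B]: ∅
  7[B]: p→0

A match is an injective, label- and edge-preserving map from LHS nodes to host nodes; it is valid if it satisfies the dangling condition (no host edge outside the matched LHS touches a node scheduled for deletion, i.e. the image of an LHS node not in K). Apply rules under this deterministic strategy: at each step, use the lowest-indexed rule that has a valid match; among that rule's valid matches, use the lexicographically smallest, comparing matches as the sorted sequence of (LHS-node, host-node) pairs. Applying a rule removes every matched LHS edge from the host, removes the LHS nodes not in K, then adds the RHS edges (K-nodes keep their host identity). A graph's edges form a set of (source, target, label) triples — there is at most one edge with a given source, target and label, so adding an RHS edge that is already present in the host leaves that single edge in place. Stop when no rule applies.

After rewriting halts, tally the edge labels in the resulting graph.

Answer: p:1 q:1 r:3

Steps:
start.  V:8 E:10  edges: 0-r->2 0-p->5 2-p->1 2-p->3 2-r->3 3-r->2 3-q->3 5-p->2 5-q->5 7-p->0
1. fire R0 via {0↦4, 1↦5, 2↦0, 3↦7}  →  V:6 E:8  edges: 0-r->2 2-p->1 2-p->3 2-r->3 3-r->2 3-q->3 5-p->2 5-q->5
2. fire R1 via {0↦3, 1↦5}  →  V:6 E:7  edges: 0-r->2 2-p->1 2-p->3 2-r->3 3-r->2 3-q->3 5-p->2
3. fire R0 via {0↦6, 1↦3, 2↦2, 3↦5}  →  V:4 E:5  edges: 0-r->2 2-p->1 2-r->3 3-r->2 3-q->3
halt: no rule applies after step 3
NF edges: [(0, 2, 'r'), (2, 1, 'p'), (2, 3, 'r'), (3, 2, 'r'), (3, 3, 'q')]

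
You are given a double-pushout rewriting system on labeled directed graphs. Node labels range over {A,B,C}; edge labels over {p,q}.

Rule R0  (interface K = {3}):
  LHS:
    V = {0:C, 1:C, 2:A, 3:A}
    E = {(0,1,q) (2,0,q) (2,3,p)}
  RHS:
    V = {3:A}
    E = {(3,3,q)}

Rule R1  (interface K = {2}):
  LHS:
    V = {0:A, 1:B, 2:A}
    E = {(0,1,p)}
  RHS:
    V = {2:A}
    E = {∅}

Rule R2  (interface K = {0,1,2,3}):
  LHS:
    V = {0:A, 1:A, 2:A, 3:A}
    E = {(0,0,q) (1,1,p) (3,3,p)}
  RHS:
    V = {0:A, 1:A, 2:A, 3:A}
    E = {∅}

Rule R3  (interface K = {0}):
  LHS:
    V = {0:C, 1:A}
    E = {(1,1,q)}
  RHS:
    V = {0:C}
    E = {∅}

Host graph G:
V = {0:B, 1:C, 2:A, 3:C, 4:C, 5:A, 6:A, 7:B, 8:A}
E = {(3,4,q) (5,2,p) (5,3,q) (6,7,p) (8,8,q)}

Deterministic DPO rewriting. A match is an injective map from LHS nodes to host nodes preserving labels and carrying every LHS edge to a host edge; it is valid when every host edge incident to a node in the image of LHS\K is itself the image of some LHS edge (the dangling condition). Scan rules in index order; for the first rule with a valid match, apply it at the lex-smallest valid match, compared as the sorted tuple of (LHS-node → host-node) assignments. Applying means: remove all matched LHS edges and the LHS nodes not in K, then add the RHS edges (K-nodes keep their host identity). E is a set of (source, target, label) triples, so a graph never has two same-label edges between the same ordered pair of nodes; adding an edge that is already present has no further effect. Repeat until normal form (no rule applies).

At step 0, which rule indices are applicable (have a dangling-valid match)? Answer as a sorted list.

R0: 1 valid match — {0↦3, 1↦4, 2↦5, 3↦2}
R1: 3 valid matches — {0↦6, 1↦7, 2↦2}, {0↦6, 1↦7, 2↦5}, {0↦6, 1↦7, 2↦8}
R2: no valid match — LHS pattern not found
R3: 3 valid matches — {0↦1, 1↦8}, {0↦3, 1↦8}, {0↦4, 1↦8}

Answer: [R0,R1,R3]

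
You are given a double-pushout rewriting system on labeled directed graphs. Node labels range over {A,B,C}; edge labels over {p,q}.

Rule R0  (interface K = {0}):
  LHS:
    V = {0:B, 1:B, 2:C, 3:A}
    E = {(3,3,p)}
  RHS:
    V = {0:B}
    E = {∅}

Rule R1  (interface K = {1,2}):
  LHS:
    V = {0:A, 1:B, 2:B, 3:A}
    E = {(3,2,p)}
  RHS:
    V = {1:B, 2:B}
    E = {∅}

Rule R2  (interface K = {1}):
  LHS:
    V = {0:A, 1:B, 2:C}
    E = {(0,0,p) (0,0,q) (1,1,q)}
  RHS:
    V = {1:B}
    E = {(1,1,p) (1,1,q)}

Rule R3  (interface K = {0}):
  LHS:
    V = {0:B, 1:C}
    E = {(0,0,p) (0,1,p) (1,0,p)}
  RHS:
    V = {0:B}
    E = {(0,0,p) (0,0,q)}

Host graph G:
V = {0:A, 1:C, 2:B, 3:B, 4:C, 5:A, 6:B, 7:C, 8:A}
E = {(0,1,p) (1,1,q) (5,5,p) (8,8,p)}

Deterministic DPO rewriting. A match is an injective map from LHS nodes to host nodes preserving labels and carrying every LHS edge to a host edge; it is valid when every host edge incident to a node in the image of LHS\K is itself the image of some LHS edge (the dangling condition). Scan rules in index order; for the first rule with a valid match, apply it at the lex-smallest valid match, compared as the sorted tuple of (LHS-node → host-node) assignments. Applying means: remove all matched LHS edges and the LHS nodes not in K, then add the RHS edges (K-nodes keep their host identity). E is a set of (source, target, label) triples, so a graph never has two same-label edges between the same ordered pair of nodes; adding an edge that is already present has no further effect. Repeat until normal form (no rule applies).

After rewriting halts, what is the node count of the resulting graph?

Answer: 3

Steps:
[0] host  ⇒  9 nodes, 4 edges  {0-p->1 1-q->1 5-p->5 8-p->8}
[1] R0 @ {0↦2, 1↦3, 2↦4, 3↦5}  ⇒  6 nodes, 3 edges  {0-p->1 1-q->1 8-p->8}
[2] R0 @ {0↦2, 1↦6, 2↦7, 3↦8}  ⇒  3 nodes, 2 edges  {0-p->1 1-q->1}
normal form: no rule applies after step 2
NF nodes: {0:A, 1:C, 2:B}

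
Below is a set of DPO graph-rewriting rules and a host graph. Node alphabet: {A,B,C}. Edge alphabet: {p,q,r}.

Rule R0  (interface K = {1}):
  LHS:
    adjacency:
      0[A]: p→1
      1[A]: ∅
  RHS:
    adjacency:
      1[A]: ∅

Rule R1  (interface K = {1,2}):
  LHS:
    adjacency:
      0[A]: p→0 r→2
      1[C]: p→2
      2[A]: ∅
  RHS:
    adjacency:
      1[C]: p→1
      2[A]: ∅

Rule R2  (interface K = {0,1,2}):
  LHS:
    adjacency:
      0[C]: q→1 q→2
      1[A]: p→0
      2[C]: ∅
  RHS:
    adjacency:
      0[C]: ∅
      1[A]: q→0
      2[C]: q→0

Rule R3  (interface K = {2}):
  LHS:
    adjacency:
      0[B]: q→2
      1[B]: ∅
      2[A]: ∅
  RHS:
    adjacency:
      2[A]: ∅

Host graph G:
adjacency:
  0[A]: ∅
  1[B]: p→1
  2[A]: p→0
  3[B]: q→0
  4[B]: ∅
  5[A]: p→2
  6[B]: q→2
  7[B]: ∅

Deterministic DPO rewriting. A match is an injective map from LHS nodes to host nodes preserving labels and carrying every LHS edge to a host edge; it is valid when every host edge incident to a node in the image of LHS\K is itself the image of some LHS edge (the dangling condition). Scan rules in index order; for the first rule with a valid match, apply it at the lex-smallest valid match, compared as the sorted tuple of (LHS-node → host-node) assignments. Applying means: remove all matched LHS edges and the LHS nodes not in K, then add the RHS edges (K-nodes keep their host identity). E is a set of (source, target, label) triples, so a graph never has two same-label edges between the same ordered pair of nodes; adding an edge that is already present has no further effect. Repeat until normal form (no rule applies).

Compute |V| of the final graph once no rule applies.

start.  V:8 E:5  edges: 1-p->1 2-p->0 3-q->0 5-p->2 6-q->2
1. fire R0 via {0↦5, 1↦2}  →  V:7 E:4  edges: 1-p->1 2-p->0 3-q->0 6-q->2
2. fire R3 via {0↦3, 1↦4, 2↦0}  →  V:5 E:3  edges: 1-p->1 2-p->0 6-q->2
3. fire R3 via {0↦6, 1↦7, 2↦2}  →  V:3 E:2  edges: 1-p->1 2-p->0
4. fire R0 via {0↦2, 1↦0}  →  V:2 E:1  edges: 1-p->1
halt: no rule applies after step 4
NF nodes: {0:A, 1:B}

Answer: 2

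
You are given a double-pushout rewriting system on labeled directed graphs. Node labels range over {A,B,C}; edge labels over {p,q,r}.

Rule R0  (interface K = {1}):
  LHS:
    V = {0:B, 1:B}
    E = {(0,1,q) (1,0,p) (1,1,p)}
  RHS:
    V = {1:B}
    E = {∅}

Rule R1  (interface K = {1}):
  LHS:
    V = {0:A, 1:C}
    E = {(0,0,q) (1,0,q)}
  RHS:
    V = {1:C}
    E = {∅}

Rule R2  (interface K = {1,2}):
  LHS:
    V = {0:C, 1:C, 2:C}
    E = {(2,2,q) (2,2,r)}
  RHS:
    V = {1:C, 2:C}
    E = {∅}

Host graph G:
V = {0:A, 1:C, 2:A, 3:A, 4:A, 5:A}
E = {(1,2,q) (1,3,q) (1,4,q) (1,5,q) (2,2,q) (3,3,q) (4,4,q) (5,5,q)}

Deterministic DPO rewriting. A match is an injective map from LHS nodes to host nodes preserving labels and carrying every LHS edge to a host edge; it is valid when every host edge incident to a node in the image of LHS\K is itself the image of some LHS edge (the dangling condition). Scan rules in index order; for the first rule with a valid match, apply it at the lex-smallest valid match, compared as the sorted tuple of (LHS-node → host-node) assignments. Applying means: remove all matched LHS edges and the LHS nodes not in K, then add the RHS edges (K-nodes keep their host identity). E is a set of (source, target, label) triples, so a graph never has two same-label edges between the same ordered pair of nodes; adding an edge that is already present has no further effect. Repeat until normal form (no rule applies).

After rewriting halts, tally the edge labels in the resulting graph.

Answer: (no edges)

Steps:
start.  V:6 E:8  edges: 1-q->2 1-q->3 1-q->4 1-q->5 2-q->2 3-q->3 4-q->4 5-q->5
1. fire R1 via {0↦2, 1↦1}  →  V:5 E:6  edges: 1-q->3 1-q->4 1-q->5 3-q->3 4-q->4 5-q->5
2. fire R1 via {0↦3, 1↦1}  →  V:4 E:4  edges: 1-q->4 1-q->5 4-q->4 5-q->5
3. fire R1 via {0↦4, 1↦1}  →  V:3 E:2  edges: 1-q->5 5-q->5
4. fire R1 via {0↦5, 1↦1}  →  V:2 E:0  edges: ∅
final graph: no rule applies after step 4
NF edges: []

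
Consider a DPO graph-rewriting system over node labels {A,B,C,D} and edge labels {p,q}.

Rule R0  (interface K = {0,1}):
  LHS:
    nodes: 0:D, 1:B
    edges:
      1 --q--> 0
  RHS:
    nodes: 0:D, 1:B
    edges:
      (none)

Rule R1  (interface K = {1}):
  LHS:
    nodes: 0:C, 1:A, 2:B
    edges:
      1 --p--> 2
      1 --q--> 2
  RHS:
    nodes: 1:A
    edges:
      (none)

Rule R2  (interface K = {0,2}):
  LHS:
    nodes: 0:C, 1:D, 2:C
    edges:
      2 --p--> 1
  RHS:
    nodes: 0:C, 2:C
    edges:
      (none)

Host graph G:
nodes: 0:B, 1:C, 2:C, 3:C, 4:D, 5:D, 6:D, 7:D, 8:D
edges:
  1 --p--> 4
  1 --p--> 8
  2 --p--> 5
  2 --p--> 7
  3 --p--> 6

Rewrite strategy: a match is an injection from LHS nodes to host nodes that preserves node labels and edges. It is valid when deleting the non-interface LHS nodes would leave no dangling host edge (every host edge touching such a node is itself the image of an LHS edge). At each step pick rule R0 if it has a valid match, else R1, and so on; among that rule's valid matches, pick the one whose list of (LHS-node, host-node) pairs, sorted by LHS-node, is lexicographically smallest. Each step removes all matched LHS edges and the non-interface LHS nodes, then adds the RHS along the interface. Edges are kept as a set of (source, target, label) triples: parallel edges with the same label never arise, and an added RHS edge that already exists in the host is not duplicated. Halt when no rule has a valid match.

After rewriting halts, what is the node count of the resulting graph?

initial: |V|=9 |E|=5  E = 1-p->4 1-p->8 2-p->5 2-p->7 3-p->6
step 1: apply R2 at {0↦1, 1↦5, 2↦2}  → |V|=8 |E|=4  E = 1-p->4 1-p->8 2-p->7 3-p->6
step 2: apply R2 at {0↦1, 1↦6, 2↦3}  → |V|=7 |E|=3  E = 1-p->4 1-p->8 2-p->7
step 3: apply R2 at {0↦1, 1↦7, 2↦2}  → |V|=6 |E|=2  E = 1-p->4 1-p->8
step 4: apply R2 at {0↦2, 1↦4, 2↦1}  → |V|=5 |E|=1  E = 1-p->8
step 5: apply R2 at {0↦2, 1↦8, 2↦1}  → |V|=4 |E|=0  E = ∅
final graph: no rule applies after step 5
NF nodes: {0:B, 1:C, 2:C, 3:C}

Answer: 4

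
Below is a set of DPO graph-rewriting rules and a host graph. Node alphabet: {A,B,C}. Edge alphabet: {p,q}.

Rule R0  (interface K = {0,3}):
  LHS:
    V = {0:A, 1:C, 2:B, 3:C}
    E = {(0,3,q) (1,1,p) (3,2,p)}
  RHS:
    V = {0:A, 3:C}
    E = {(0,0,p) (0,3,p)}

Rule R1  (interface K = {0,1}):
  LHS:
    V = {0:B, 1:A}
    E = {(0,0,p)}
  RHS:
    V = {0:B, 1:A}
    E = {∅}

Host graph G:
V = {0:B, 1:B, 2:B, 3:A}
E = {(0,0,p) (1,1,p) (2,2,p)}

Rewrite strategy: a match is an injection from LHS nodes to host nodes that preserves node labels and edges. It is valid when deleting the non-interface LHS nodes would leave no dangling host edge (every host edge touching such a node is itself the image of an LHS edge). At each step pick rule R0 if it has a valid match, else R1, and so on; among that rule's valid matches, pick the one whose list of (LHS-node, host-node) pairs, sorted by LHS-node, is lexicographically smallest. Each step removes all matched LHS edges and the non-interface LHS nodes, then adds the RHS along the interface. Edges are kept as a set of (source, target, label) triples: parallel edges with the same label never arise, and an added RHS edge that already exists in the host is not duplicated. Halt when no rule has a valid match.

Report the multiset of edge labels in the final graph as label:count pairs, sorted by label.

initial: |V|=4 |E|=3  E = 0-p->0 1-p->1 2-p->2
step 1: apply R1 at {0↦0, 1↦3}  → |V|=4 |E|=2  E = 1-p->1 2-p->2
step 2: apply R1 at {0↦1, 1↦3}  → |V|=4 |E|=1  E = 2-p->2
step 3: apply R1 at {0↦2, 1↦3}  → |V|=4 |E|=0  E = ∅
normal form: no rule applies after step 3
NF edges: []

Answer: (no edges)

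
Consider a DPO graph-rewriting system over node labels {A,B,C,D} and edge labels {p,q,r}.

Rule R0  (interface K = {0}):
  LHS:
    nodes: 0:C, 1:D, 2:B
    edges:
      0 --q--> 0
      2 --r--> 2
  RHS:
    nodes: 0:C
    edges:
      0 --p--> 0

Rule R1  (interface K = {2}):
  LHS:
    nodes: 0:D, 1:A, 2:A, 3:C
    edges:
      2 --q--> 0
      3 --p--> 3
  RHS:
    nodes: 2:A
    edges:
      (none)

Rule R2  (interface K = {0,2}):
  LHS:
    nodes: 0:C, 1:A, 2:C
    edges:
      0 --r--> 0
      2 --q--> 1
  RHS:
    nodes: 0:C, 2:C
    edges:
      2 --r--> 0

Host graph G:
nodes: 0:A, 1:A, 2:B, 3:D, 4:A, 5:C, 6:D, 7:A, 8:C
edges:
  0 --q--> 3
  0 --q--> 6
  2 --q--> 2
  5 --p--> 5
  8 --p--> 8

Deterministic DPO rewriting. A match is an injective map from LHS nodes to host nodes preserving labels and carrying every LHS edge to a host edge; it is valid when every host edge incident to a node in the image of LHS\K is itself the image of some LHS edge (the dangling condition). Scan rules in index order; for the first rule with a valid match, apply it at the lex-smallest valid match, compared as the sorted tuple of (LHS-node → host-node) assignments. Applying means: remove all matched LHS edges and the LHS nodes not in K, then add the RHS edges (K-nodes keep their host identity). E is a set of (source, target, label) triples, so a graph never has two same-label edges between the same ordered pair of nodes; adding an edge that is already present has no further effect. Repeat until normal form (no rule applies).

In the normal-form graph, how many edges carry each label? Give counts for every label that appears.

[0] host  ⇒  9 nodes, 5 edges  {0-q->3 0-q->6 2-q->2 5-p->5 8-p->8}
[1] R1 @ {0↦3, 1↦1, 2↦0, 3↦5}  ⇒  6 nodes, 3 edges  {0-q->6 2-q->2 8-p->8}
[2] R1 @ {0↦6, 1↦4, 2↦0, 3↦8}  ⇒  3 nodes, 1 edges  {2-q->2}
final graph: no rule applies after step 2
NF edges: [(2, 2, 'q')]

Answer: q:1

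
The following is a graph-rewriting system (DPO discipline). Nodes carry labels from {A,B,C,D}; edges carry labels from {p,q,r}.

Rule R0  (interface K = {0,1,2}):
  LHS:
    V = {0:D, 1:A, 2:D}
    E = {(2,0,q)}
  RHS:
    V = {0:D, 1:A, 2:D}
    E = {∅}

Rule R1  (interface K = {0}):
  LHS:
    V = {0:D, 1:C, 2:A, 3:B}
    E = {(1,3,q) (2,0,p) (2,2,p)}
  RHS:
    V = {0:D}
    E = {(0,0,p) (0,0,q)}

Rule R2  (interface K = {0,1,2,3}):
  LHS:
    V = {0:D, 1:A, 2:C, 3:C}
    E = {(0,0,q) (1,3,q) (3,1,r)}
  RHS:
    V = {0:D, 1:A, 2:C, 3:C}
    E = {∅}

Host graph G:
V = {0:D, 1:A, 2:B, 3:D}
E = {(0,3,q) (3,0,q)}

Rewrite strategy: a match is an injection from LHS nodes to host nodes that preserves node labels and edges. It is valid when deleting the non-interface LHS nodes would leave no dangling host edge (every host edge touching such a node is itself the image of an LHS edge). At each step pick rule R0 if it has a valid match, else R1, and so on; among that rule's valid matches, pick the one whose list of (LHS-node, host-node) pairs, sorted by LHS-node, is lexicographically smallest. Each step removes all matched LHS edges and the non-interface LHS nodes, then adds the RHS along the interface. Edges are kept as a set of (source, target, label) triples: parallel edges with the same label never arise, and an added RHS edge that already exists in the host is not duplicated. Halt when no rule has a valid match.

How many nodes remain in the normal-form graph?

Answer: 4

Derivation:
[0] host  ⇒  4 nodes, 2 edges  {0-q->3 3-q->0}
[1] R0 @ {0↦0, 1↦1, 2↦3}  ⇒  4 nodes, 1 edges  {0-q->3}
[2] R0 @ {0↦3, 1↦1, 2↦0}  ⇒  4 nodes, 0 edges  {∅}
halt: no rule applies after step 2
NF nodes: {0:D, 1:A, 2:B, 3:D}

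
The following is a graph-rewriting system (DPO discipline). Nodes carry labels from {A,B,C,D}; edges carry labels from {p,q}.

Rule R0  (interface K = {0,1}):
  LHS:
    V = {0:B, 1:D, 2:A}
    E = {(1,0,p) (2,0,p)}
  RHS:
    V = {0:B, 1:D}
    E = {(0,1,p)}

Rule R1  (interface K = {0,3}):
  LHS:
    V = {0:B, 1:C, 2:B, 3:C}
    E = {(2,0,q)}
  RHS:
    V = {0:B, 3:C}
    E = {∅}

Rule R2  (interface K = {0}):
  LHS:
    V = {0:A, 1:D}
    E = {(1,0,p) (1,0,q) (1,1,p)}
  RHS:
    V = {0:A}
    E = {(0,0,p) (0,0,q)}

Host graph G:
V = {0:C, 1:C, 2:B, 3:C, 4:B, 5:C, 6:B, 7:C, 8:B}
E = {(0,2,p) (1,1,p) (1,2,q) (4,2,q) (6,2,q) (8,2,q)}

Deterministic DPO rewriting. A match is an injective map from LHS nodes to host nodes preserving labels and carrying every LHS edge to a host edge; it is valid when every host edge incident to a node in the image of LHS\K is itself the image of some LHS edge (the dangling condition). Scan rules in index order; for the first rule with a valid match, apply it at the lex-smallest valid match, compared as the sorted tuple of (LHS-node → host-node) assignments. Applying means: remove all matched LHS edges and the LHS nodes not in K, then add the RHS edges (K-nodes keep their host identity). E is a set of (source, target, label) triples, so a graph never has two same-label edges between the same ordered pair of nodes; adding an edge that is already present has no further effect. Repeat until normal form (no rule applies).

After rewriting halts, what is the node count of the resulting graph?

start.  V:9 E:6  edges: 0-p->2 1-p->1 1-q->2 4-q->2 6-q->2 8-q->2
1. fire R1 via {0↦2, 1↦3, 2↦4, 3↦0}  →  V:7 E:5  edges: 0-p->2 1-p->1 1-q->2 6-q->2 8-q->2
2. fire R1 via {0↦2, 1↦5, 2↦6, 3↦0}  →  V:5 E:4  edges: 0-p->2 1-p->1 1-q->2 8-q->2
3. fire R1 via {0↦2, 1↦7, 2↦8, 3↦0}  →  V:3 E:3  edges: 0-p->2 1-p->1 1-q->2
halt: no rule applies after step 3
NF nodes: {0:C, 1:C, 2:B}

Answer: 3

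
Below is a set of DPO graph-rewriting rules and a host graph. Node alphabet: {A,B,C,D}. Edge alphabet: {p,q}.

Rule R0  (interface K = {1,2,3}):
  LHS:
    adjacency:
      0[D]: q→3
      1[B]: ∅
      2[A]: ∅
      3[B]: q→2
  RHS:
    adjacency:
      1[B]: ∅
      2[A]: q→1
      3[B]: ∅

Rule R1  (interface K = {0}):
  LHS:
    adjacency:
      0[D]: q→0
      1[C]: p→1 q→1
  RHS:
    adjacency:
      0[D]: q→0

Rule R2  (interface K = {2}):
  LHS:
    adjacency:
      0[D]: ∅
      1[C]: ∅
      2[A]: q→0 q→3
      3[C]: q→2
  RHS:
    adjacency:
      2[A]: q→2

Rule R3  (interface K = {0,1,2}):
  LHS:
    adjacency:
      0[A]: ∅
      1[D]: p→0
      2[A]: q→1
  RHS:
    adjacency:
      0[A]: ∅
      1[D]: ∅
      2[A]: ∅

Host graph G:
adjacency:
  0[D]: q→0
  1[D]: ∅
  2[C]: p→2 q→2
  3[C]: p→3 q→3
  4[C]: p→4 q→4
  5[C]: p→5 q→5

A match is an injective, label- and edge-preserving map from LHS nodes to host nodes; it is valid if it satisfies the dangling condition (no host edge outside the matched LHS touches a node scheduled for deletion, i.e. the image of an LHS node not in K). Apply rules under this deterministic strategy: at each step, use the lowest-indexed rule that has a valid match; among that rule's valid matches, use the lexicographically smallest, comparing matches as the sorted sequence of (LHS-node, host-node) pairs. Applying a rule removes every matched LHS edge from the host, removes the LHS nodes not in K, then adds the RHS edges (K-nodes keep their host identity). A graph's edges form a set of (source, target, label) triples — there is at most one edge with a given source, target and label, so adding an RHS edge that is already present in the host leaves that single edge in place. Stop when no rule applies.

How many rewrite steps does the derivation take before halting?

start.  V:6 E:9  edges: 0-q->0 2-p->2 2-q->2 3-p->3 3-q->3 4-p->4 4-q->4 5-p->5 5-q->5
1. fire R1 via {0↦0, 1↦2}  →  V:5 E:7  edges: 0-q->0 3-p->3 3-q->3 4-p->4 4-q->4 5-p->5 5-q->5
2. fire R1 via {0↦0, 1↦3}  →  V:4 E:5  edges: 0-q->0 4-p->4 4-q->4 5-p->5 5-q->5
3. fire R1 via {0↦0, 1↦4}  →  V:3 E:3  edges: 0-q->0 5-p->5 5-q->5
4. fire R1 via {0↦0, 1↦5}  →  V:2 E:1  edges: 0-q->0
halt: no rule applies after step 4

Answer: 4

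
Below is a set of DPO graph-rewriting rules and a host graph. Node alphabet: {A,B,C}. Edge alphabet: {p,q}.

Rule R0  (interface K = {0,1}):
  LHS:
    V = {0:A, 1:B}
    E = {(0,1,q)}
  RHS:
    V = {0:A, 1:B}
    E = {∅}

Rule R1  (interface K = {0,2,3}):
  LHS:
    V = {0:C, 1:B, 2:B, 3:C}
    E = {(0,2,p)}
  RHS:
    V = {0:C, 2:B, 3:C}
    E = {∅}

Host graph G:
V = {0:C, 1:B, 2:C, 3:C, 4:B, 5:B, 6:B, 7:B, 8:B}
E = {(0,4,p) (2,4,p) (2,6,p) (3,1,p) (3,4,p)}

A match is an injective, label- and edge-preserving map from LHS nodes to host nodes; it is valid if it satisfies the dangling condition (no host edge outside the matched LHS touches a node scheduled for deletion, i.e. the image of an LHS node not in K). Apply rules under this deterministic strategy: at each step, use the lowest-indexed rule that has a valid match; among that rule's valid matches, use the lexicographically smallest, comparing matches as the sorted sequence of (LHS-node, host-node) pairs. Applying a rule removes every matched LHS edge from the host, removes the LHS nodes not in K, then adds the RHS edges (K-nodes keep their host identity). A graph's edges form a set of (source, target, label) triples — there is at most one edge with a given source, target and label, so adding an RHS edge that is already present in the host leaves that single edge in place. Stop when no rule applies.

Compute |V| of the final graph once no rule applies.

[0] host  ⇒  9 nodes, 5 edges  {0-p->4 2-p->4 2-p->6 3-p->1 3-p->4}
[1] R1 @ {0↦0, 1↦5, 2↦4, 3↦2}  ⇒  8 nodes, 4 edges  {2-p->4 2-p->6 3-p->1 3-p->4}
[2] R1 @ {0↦2, 1↦7, 2↦4, 3↦0}  ⇒  7 nodes, 3 edges  {2-p->6 3-p->1 3-p->4}
[3] R1 @ {0↦2, 1↦8, 2↦6, 3↦0}  ⇒  6 nodes, 2 edges  {3-p->1 3-p->4}
[4] R1 @ {0↦3, 1↦6, 2↦1, 3↦0}  ⇒  5 nodes, 1 edges  {3-p->4}
[5] R1 @ {0↦3, 1↦1, 2↦4, 3↦0}  ⇒  4 nodes, 0 edges  {∅}
normal form: no rule applies after step 5
NF nodes: {0:C, 2:C, 3:C, 4:B}

Answer: 4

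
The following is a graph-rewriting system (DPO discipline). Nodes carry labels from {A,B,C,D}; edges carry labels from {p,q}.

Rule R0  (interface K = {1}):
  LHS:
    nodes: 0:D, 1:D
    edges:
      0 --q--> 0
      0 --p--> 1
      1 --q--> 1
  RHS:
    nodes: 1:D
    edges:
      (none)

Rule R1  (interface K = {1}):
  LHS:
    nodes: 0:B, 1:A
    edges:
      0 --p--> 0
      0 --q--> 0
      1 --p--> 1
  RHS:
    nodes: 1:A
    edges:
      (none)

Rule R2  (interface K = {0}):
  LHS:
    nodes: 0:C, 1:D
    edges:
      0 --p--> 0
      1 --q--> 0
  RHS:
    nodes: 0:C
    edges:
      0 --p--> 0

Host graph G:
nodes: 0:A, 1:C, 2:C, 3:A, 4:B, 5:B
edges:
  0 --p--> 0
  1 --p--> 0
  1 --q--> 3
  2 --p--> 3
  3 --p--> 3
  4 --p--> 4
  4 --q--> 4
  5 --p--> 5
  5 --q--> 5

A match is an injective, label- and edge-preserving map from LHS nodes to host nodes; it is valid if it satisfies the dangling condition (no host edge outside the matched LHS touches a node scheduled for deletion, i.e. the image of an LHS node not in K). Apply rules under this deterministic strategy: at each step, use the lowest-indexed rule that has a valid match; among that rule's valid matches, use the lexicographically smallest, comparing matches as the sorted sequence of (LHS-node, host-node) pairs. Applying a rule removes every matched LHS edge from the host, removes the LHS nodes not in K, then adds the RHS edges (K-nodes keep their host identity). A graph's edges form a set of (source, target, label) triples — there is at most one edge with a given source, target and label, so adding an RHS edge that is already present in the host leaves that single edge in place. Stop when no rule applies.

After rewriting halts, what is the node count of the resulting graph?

Answer: 4

Derivation:
initial: |V|=6 |E|=9  E = 0-p->0 1-p->0 1-q->3 2-p->3 3-p->3 4-p->4 4-q->4 5-p->5 5-q->5
step 1: apply R1 at {0↦4, 1↦0}  → |V|=5 |E|=6  E = 1-p->0 1-q->3 2-p->3 3-p->3 5-p->5 5-q->5
step 2: apply R1 at {0↦5, 1↦3}  → |V|=4 |E|=3  E = 1-p->0 1-q->3 2-p->3
final graph: no rule applies after step 2
NF nodes: {0:A, 1:C, 2:C, 3:A}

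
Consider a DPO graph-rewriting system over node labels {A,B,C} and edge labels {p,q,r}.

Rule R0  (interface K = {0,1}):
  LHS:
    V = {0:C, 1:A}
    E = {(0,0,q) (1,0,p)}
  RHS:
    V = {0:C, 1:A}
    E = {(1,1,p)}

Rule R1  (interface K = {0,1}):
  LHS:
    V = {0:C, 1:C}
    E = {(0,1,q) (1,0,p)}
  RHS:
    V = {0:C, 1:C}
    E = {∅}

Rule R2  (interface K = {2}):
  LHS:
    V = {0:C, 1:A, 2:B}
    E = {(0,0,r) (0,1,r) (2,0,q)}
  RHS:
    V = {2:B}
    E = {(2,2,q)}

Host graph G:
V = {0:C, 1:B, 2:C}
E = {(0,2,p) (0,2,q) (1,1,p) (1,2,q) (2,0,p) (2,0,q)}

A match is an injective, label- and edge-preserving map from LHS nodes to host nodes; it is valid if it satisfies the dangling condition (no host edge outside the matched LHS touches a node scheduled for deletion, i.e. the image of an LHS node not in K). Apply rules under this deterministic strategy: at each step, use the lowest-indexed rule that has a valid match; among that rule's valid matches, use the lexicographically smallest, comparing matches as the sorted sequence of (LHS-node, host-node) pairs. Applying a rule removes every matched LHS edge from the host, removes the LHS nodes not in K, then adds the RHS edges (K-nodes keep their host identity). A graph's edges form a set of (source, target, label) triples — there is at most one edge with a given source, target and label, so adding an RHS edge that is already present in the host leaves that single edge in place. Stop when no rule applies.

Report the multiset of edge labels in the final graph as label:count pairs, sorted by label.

[0] host  ⇒  3 nodes, 6 edges  {0-p->2 0-q->2 1-p->1 1-q->2 2-p->0 2-q->0}
[1] R1 @ {0↦0, 1↦2}  ⇒  3 nodes, 4 edges  {0-p->2 1-p->1 1-q->2 2-q->0}
[2] R1 @ {0↦2, 1↦0}  ⇒  3 nodes, 2 edges  {1-p->1 1-q->2}
normal form: no rule applies after step 2
NF edges: [(1, 1, 'p'), (1, 2, 'q')]

Answer: p:1 q:1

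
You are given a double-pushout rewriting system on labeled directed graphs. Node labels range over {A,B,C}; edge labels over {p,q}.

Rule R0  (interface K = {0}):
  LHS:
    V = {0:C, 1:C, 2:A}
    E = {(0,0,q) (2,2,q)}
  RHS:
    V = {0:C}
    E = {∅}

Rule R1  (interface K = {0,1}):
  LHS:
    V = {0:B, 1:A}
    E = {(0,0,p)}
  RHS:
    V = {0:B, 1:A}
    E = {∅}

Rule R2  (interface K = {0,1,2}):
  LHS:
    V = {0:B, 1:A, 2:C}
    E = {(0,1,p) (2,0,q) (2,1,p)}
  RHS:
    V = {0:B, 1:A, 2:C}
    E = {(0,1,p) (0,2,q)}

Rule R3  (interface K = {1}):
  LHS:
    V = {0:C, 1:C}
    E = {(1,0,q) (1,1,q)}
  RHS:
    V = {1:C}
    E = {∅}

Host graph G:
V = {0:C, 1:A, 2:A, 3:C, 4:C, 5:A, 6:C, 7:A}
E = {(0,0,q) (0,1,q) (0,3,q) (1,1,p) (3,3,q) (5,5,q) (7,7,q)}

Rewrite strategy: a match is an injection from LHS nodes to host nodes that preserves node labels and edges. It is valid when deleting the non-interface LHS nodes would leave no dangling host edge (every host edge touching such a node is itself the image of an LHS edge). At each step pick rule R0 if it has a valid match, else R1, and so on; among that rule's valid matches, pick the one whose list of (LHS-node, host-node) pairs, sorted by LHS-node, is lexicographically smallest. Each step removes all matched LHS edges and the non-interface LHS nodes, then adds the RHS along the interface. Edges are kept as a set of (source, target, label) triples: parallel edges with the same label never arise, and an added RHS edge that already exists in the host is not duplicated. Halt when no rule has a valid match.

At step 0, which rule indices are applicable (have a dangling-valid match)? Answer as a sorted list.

R0: 8 valid matches — {0↦0, 1↦4, 2↦5}, {0↦0, 1↦4, 2↦7}, {0↦0, 1↦6, 2↦5} (+5 more)
R1: no valid match — LHS pattern not found
R2: no valid match — LHS pattern not found
R3: no valid match — 1 raw match, all fail dangling condition

Answer: [R0]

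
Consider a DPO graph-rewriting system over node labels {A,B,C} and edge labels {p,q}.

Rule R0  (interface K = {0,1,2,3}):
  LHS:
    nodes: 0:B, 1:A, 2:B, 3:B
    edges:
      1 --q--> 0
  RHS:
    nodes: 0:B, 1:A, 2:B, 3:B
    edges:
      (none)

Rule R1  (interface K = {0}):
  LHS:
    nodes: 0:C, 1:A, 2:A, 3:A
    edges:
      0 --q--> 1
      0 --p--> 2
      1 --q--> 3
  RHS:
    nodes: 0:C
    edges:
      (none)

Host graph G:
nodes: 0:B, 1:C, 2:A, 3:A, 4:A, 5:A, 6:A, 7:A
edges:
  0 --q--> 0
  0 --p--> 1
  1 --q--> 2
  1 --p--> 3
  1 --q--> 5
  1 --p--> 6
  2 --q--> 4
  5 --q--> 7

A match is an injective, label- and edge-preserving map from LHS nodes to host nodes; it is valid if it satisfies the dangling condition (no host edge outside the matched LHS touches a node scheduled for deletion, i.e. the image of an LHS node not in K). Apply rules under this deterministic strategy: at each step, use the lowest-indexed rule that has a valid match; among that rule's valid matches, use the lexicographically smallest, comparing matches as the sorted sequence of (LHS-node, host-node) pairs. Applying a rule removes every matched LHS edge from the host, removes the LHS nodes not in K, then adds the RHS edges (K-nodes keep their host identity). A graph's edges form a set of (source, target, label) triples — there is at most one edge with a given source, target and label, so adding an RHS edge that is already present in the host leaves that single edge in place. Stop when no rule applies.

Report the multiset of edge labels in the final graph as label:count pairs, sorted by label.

[0] host  ⇒  8 nodes, 8 edges  {0-q->0 0-p->1 1-q->2 1-p->3 1-q->5 1-p->6 2-q->4 5-q->7}
[1] R1 @ {0↦1, 1↦2, 2↦3, 3↦4}  ⇒  5 nodes, 5 edges  {0-q->0 0-p->1 1-q->5 1-p->6 5-q->7}
[2] R1 @ {0↦1, 1↦5, 2↦6, 3↦7}  ⇒  2 nodes, 2 edges  {0-q->0 0-p->1}
final graph: no rule applies after step 2
NF edges: [(0, 0, 'q'), (0, 1, 'p')]

Answer: p:1 q:1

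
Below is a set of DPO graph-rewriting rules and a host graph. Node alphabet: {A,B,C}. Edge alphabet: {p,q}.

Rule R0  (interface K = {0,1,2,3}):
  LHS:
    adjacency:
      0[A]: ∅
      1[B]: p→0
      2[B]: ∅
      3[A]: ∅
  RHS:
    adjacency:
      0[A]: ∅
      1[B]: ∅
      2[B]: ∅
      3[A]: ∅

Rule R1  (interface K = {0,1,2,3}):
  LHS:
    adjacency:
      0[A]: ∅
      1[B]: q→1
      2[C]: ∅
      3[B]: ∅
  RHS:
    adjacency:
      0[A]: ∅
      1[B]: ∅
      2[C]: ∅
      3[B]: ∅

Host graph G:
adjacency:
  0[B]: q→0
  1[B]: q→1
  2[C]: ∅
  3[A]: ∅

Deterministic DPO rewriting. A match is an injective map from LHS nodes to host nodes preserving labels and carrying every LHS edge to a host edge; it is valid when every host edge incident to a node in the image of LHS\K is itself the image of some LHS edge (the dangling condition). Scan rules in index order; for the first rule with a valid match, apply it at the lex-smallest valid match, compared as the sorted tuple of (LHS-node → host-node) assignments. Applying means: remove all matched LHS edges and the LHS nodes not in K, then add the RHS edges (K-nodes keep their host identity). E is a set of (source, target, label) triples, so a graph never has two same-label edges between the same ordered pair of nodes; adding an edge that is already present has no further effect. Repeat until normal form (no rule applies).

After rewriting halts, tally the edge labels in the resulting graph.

Answer: (no edges)

Steps:
initial: |V|=4 |E|=2  E = 0-q->0 1-q->1
step 1: apply R1 at {0↦3, 1↦0, 2↦2, 3↦1}  → |V|=4 |E|=1  E = 1-q->1
step 2: apply R1 at {0↦3, 1↦1, 2↦2, 3↦0}  → |V|=4 |E|=0  E = ∅
halt: no rule applies after step 2
NF edges: []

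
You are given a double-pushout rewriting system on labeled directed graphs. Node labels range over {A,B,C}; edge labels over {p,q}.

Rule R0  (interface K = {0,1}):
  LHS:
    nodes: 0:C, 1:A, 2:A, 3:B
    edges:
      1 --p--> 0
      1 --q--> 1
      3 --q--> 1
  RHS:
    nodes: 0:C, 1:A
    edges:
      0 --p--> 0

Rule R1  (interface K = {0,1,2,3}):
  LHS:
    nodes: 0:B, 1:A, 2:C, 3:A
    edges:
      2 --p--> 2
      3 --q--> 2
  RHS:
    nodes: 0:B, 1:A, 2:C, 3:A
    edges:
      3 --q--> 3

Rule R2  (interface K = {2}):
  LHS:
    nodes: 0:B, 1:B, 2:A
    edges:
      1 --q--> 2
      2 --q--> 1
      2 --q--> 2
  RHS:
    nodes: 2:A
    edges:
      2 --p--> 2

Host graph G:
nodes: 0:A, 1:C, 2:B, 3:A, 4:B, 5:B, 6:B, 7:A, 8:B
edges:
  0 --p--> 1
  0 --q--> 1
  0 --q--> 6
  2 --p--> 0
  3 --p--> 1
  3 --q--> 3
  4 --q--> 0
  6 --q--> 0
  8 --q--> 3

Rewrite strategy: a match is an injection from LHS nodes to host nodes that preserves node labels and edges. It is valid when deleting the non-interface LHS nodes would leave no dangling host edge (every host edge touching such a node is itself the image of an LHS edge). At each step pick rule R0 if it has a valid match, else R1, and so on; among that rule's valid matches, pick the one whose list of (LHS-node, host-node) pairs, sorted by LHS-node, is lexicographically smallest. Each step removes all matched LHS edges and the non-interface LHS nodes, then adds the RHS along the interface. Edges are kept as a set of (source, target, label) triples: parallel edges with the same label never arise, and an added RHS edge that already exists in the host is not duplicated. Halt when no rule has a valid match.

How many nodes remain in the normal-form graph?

initial: |V|=9 |E|=9  E = 0-p->1 0-q->1 0-q->6 2-p->0 3-p->1 3-q->3 4-q->0 6-q->0 8-q->3
step 1: apply R0 at {0↦1, 1↦3, 2↦7, 3↦8}  → |V|=7 |E|=7  E = 0-p->1 0-q->1 0-q->6 1-p->1 2-p->0 4-q->0 6-q->0
step 2: apply R1 at {0↦2, 1↦3, 2↦1, 3↦0}  → |V|=7 |E|=6  E = 0-q->0 0-p->1 0-q->6 2-p->0 4-q->0 6-q->0
step 3: apply R0 at {0↦1, 1↦0, 2↦3, 3↦4}  → |V|=5 |E|=4  E = 0-q->6 1-p->1 2-p->0 6-q->0
halt: no rule applies after step 3
NF nodes: {0:A, 1:C, 2:B, 5:B, 6:B}

Answer: 5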